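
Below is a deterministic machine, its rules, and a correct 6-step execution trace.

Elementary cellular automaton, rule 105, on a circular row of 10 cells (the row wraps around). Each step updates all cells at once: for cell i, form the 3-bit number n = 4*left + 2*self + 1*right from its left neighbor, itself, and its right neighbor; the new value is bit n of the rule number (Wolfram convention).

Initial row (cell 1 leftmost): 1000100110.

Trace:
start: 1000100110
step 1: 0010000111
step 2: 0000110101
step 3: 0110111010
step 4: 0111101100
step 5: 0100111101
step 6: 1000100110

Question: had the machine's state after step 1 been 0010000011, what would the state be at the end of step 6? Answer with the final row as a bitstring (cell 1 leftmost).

state after step 1 := 0010000011
step 2: 0000111011
step 3: 0110101111
step 4: 1111011001
step 5: 0001111001
step 6: 0101001000

0101001000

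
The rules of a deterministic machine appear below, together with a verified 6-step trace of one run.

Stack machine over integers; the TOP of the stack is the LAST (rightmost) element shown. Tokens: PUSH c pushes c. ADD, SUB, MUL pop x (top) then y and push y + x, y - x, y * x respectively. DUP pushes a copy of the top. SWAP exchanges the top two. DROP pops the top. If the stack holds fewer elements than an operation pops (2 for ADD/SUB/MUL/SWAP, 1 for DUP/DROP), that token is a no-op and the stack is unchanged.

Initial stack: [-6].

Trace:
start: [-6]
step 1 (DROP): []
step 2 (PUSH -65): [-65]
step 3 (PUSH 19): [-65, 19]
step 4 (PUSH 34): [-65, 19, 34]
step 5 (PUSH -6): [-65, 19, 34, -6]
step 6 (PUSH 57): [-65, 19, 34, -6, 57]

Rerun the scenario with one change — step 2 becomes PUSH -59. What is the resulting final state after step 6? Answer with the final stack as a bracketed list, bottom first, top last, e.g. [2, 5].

[-59, 19, 34, -6, 57]

(re-executing from step 2 with the substitution; state before step 2: [])
step 2 (PUSH -59): [-59]
step 3 (PUSH 19): [-59, 19]
step 4 (PUSH 34): [-59, 19, 34]
step 5 (PUSH -6): [-59, 19, 34, -6]
step 6 (PUSH 57): [-59, 19, 34, -6, 57]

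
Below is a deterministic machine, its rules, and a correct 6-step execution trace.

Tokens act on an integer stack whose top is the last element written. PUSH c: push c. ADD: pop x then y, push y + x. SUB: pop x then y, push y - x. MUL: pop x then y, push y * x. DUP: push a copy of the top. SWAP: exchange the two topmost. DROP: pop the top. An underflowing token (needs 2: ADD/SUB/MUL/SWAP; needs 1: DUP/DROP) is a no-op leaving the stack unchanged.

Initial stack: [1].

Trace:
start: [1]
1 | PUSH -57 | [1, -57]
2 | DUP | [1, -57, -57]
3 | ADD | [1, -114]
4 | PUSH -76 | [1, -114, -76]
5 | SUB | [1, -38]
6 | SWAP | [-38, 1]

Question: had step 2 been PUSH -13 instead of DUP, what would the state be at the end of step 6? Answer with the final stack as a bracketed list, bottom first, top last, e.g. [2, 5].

[6, 1]

(re-executing from step 2 with the substitution; state before step 2: [1, -57])
2 | PUSH -13 | [1, -57, -13]
3 | ADD | [1, -70]
4 | PUSH -76 | [1, -70, -76]
5 | SUB | [1, 6]
6 | SWAP | [6, 1]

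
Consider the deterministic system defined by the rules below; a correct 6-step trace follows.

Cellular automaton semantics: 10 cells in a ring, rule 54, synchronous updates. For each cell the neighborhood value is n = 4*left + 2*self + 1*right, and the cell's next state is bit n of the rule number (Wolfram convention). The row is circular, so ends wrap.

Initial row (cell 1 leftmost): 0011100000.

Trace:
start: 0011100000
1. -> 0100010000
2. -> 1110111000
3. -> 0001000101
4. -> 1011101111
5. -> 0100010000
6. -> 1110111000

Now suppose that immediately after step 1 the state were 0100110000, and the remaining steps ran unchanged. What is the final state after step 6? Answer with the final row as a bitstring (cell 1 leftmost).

1000011110

state after step 1 := 0100110000
2. -> 1111001000
3. -> 0000111101
4. -> 1001000011
5. -> 0111100100
6. -> 1000011110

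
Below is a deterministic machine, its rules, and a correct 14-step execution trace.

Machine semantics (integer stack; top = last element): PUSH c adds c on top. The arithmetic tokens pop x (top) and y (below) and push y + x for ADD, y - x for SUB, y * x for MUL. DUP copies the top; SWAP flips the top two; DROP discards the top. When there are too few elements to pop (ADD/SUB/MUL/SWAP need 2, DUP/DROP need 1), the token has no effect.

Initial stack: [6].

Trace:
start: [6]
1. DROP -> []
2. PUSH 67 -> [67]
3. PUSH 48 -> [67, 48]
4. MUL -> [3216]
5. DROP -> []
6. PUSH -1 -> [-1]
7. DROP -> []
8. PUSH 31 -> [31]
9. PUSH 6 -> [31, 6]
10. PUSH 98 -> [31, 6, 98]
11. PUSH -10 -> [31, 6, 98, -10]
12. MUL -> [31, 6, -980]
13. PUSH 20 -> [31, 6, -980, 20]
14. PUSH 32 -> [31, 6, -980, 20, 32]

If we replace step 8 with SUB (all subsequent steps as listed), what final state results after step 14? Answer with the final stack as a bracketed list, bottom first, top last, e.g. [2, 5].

[6, -980, 20, 32]

(re-executing from step 8 with the substitution; state before step 8: [])
8. SUB -> []
9. PUSH 6 -> [6]
10. PUSH 98 -> [6, 98]
11. PUSH -10 -> [6, 98, -10]
12. MUL -> [6, -980]
13. PUSH 20 -> [6, -980, 20]
14. PUSH 32 -> [6, -980, 20, 32]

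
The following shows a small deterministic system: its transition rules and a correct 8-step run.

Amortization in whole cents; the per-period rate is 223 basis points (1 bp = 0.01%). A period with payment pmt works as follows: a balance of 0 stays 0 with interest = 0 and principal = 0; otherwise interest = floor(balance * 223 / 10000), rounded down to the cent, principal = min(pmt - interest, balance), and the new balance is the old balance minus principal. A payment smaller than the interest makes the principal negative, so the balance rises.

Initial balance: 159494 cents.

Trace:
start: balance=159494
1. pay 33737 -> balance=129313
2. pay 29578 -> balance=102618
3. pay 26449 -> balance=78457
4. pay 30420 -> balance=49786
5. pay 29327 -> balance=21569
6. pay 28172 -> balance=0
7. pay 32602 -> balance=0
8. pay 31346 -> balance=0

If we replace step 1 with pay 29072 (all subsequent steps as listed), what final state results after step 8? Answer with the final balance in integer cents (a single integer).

(re-executing from step 1 with the substitution; state before step 1: balance=159494)
1. pay 29072 -> balance=133978
2. pay 29578 -> balance=107387
3. pay 26449 -> balance=83332
4. pay 30420 -> balance=54770
5. pay 29327 -> balance=26664
6. pay 28172 -> balance=0
7. pay 32602 -> balance=0
8. pay 31346 -> balance=0

0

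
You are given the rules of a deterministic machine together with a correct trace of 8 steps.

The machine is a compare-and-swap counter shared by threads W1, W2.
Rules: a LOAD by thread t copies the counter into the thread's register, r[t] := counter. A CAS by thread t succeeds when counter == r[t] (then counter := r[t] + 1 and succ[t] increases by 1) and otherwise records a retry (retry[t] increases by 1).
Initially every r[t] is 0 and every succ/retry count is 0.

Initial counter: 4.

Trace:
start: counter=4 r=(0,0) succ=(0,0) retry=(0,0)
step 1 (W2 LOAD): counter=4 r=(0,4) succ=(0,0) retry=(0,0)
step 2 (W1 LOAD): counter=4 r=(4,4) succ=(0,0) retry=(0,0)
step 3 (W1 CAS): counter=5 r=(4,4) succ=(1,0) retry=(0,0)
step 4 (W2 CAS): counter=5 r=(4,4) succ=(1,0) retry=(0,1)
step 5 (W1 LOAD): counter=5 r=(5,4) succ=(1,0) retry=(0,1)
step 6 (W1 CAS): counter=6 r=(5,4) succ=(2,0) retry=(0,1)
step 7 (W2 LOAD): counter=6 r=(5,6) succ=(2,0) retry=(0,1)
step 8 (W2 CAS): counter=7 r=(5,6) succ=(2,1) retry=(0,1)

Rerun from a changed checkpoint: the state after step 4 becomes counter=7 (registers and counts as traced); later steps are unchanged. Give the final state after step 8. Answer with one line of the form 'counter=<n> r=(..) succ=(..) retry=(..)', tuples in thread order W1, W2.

state after step 4 := counter=7 r=(4,4) succ=(1,0) retry=(0,1)
step 5 (W1 LOAD): counter=7 r=(7,4) succ=(1,0) retry=(0,1)
step 6 (W1 CAS): counter=8 r=(7,4) succ=(2,0) retry=(0,1)
step 7 (W2 LOAD): counter=8 r=(7,8) succ=(2,0) retry=(0,1)
step 8 (W2 CAS): counter=9 r=(7,8) succ=(2,1) retry=(0,1)

counter=9 r=(7,8) succ=(2,1) retry=(0,1)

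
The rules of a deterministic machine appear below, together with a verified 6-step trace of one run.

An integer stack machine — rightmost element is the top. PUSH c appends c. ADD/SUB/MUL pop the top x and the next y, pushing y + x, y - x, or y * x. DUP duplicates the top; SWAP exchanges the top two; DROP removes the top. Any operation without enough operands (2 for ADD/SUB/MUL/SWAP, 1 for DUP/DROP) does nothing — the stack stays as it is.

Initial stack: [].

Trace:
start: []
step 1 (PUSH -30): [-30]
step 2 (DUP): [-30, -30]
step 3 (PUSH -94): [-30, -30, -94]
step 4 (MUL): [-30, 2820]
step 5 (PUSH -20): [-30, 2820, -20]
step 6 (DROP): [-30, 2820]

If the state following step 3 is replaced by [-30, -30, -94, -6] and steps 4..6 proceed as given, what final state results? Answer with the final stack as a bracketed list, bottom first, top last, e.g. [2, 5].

state after step 3 := [-30, -30, -94, -6]
step 4 (MUL): [-30, -30, 564]
step 5 (PUSH -20): [-30, -30, 564, -20]
step 6 (DROP): [-30, -30, 564]

[-30, -30, 564]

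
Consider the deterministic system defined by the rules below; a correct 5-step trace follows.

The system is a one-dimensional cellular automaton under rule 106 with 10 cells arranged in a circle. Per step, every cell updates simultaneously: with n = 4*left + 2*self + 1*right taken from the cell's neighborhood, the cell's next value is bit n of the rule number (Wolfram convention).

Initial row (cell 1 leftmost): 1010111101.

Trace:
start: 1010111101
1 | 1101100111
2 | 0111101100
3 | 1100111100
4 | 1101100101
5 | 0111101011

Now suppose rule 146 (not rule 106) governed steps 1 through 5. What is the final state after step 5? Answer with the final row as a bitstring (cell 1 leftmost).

(re-executing steps 1..5 under rule 146; state before step 1: 1010111101)
1 | 0000011000
2 | 0000100100
3 | 0001011010
4 | 0010000001
5 | 1101000010

1101000010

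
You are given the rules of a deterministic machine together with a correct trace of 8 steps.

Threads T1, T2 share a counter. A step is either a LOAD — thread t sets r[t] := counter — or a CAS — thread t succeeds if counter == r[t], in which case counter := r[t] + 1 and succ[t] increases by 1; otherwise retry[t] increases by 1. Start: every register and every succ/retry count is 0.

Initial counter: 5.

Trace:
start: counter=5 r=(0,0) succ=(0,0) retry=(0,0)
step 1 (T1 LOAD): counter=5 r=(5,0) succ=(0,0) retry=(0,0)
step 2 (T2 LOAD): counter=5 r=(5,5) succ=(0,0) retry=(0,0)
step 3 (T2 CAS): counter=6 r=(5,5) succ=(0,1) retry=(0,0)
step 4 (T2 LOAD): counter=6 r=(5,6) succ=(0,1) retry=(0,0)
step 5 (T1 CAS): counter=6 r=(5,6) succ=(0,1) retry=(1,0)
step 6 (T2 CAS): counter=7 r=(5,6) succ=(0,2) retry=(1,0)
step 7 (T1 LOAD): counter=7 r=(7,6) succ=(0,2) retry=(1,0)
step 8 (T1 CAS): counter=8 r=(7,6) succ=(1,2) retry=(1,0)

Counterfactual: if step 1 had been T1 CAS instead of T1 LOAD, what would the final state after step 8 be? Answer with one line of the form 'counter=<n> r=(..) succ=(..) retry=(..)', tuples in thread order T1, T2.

counter=8 r=(7,6) succ=(1,2) retry=(2,0)

(re-executing from step 1 with the substitution; state before step 1: counter=5 r=(0,0) succ=(0,0) retry=(0,0))
step 1 (T1 CAS): counter=5 r=(0,0) succ=(0,0) retry=(1,0)
step 2 (T2 LOAD): counter=5 r=(0,5) succ=(0,0) retry=(1,0)
step 3 (T2 CAS): counter=6 r=(0,5) succ=(0,1) retry=(1,0)
step 4 (T2 LOAD): counter=6 r=(0,6) succ=(0,1) retry=(1,0)
step 5 (T1 CAS): counter=6 r=(0,6) succ=(0,1) retry=(2,0)
step 6 (T2 CAS): counter=7 r=(0,6) succ=(0,2) retry=(2,0)
step 7 (T1 LOAD): counter=7 r=(7,6) succ=(0,2) retry=(2,0)
step 8 (T1 CAS): counter=8 r=(7,6) succ=(1,2) retry=(2,0)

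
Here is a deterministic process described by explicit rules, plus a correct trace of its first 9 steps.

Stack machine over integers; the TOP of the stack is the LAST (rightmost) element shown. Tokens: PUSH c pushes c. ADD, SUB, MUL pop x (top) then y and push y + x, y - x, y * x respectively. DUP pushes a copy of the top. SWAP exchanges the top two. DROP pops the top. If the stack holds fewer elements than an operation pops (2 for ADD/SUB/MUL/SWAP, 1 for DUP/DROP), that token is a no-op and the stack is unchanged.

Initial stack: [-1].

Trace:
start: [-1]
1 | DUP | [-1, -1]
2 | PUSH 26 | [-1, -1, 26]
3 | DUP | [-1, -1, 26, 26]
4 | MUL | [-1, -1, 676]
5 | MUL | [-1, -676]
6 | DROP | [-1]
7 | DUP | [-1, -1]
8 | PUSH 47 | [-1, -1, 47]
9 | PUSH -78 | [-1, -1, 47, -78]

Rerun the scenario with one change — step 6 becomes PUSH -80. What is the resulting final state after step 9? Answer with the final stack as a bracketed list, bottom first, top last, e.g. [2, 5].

(re-executing from step 6 with the substitution; state before step 6: [-1, -676])
6 | PUSH -80 | [-1, -676, -80]
7 | DUP | [-1, -676, -80, -80]
8 | PUSH 47 | [-1, -676, -80, -80, 47]
9 | PUSH -78 | [-1, -676, -80, -80, 47, -78]

[-1, -676, -80, -80, 47, -78]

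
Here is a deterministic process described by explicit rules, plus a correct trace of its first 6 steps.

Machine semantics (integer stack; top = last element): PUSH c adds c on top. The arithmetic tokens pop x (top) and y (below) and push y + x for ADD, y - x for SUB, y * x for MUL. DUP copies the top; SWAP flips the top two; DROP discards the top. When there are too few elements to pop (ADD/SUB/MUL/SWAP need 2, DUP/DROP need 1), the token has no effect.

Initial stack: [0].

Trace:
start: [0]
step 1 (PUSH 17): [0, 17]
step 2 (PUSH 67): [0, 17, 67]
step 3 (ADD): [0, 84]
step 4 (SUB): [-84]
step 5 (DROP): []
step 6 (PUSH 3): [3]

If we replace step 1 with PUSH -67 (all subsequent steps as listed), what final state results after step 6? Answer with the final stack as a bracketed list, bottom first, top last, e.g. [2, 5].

[3]

(re-executing from step 1 with the substitution; state before step 1: [0])
step 1 (PUSH -67): [0, -67]
step 2 (PUSH 67): [0, -67, 67]
step 3 (ADD): [0, 0]
step 4 (SUB): [0]
step 5 (DROP): []
step 6 (PUSH 3): [3]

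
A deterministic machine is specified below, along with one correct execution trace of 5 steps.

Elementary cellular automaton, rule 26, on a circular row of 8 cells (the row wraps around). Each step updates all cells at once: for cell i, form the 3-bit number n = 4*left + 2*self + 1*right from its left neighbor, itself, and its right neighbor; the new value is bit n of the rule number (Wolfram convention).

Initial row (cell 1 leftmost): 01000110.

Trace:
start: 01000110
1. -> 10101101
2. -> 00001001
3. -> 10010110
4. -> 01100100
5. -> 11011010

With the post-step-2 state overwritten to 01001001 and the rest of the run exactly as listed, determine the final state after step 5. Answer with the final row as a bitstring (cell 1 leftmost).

01011000

state after step 2 := 01001001
3. -> 00110110
4. -> 01100101
5. -> 01011000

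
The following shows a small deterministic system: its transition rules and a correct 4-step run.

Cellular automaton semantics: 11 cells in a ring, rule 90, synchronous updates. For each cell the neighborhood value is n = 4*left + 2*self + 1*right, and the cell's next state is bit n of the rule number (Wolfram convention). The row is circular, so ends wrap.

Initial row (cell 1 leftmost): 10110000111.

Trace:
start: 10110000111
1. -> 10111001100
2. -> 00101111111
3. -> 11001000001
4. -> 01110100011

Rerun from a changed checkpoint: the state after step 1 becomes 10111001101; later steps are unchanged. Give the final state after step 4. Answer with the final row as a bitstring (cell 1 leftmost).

11010101001

state after step 1 := 10111001101
2. -> 10101111101
3. -> 10001000101
4. -> 11010101001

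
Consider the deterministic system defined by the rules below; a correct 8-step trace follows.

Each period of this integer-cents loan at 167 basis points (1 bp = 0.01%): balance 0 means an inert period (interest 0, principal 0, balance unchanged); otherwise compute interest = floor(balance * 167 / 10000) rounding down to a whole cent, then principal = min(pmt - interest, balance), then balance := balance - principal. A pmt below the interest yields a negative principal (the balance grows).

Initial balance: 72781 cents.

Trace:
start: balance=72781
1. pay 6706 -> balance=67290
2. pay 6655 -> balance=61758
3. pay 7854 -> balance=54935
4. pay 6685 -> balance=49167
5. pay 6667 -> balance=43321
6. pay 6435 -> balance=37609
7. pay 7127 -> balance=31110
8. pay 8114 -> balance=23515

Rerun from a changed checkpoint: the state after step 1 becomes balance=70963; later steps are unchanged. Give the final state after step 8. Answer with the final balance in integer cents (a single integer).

state after step 1 := balance=70963
2. pay 6655 -> balance=65493
3. pay 7854 -> balance=58732
4. pay 6685 -> balance=53027
5. pay 6667 -> balance=47245
6. pay 6435 -> balance=41598
7. pay 7127 -> balance=35165
8. pay 8114 -> balance=27638

27638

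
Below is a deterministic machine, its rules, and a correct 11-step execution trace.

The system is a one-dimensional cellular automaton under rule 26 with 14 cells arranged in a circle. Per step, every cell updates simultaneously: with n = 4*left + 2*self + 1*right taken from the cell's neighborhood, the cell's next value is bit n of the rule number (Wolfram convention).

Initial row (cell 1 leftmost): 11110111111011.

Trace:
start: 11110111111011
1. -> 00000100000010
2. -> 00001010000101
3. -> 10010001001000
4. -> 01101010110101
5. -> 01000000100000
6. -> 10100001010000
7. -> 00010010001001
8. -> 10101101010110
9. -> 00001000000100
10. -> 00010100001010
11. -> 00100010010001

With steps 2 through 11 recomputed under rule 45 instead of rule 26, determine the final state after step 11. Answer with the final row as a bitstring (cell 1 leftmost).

10110101011010

(re-executing steps 2..11 under rule 45; state before step 2: 00000100000010)
2. -> 11110101111010
3. -> 10001111000111
4. -> 00101000010100
5. -> 10111011011101
6. -> 01100110110011
7. -> 11000101100010
8. -> 10010111001011
9. -> 00011100001110
10. -> 11010001101000
11. -> 10110101011010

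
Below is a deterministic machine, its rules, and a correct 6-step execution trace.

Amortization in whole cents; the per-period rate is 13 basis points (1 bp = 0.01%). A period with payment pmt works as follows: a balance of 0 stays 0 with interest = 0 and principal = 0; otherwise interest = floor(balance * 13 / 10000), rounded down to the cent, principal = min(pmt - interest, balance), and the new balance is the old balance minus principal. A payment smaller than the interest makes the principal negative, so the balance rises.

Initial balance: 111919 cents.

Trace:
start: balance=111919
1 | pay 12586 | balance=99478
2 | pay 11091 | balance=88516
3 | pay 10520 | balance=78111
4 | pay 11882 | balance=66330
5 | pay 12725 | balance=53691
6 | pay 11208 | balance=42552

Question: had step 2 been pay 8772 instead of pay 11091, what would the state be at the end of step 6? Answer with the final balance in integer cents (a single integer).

44883

(re-executing from step 2 with the substitution; state before step 2: balance=99478)
2 | pay 8772 | balance=90835
3 | pay 10520 | balance=80433
4 | pay 11882 | balance=68655
5 | pay 12725 | balance=56019
6 | pay 11208 | balance=44883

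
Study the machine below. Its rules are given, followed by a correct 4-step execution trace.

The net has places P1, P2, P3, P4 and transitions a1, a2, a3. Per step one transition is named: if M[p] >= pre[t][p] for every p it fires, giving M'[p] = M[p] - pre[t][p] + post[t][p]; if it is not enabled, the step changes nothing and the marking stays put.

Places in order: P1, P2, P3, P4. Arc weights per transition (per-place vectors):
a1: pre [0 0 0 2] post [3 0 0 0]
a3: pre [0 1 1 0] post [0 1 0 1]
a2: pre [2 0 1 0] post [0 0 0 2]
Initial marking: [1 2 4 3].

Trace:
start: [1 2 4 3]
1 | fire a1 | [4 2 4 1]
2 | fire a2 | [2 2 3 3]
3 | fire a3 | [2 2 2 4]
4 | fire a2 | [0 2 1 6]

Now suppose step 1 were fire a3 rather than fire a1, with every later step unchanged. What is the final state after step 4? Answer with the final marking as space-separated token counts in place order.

1 2 2 5

(re-executing from step 1 with the substitution; state before step 1: [1 2 4 3])
1 | fire a3 | [1 2 3 4]
2 | fire a2 | [1 2 3 4]
3 | fire a3 | [1 2 2 5]
4 | fire a2 | [1 2 2 5]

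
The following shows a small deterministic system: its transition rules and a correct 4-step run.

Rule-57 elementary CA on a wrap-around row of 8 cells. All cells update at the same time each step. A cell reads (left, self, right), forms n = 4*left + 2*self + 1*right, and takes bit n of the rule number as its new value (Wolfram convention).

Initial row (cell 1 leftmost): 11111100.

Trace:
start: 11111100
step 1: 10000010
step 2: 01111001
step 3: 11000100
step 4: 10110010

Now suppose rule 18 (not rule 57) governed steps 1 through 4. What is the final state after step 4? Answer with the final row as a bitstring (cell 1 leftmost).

(re-executing steps 1..4 under rule 18; state before step 1: 11111100)
step 1: 00000011
step 2: 10000100
step 3: 01001011
step 4: 00110000

00110000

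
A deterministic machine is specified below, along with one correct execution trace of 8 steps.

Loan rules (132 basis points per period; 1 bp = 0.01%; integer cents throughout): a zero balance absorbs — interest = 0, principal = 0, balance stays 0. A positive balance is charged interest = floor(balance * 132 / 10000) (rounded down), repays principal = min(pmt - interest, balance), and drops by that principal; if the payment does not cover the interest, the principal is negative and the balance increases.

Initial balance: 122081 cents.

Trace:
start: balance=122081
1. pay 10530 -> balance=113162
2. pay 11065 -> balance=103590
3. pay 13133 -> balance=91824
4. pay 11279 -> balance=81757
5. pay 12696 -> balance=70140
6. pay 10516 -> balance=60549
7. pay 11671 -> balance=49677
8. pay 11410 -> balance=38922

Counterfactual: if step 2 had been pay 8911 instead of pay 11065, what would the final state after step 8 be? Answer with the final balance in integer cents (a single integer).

41252

(re-executing from step 2 with the substitution; state before step 2: balance=113162)
2. pay 8911 -> balance=105744
3. pay 13133 -> balance=94006
4. pay 11279 -> balance=83967
5. pay 12696 -> balance=72379
6. pay 10516 -> balance=62818
7. pay 11671 -> balance=51976
8. pay 11410 -> balance=41252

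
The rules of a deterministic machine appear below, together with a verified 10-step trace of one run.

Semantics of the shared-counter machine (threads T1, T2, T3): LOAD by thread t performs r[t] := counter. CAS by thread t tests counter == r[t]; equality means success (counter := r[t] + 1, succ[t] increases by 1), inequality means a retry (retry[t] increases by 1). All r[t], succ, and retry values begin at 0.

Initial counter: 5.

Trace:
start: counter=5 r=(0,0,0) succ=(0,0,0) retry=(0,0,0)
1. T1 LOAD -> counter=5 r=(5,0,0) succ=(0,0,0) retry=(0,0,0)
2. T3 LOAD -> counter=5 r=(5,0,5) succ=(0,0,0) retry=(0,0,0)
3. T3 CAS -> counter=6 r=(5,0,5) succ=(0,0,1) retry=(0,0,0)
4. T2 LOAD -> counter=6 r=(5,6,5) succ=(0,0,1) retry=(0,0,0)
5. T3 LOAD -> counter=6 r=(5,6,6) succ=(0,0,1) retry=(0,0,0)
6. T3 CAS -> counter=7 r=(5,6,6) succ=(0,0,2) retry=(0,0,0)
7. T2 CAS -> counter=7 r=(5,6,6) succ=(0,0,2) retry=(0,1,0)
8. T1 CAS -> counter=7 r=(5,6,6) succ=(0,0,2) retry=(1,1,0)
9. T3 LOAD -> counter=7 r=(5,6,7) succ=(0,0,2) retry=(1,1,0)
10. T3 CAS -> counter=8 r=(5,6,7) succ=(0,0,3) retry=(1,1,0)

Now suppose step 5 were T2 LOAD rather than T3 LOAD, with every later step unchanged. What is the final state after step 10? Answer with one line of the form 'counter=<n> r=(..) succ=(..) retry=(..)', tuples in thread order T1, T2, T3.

counter=8 r=(5,6,7) succ=(0,1,2) retry=(1,0,1)

(re-executing from step 5 with the substitution; state before step 5: counter=6 r=(5,6,5) succ=(0,0,1) retry=(0,0,0))
5. T2 LOAD -> counter=6 r=(5,6,5) succ=(0,0,1) retry=(0,0,0)
6. T3 CAS -> counter=6 r=(5,6,5) succ=(0,0,1) retry=(0,0,1)
7. T2 CAS -> counter=7 r=(5,6,5) succ=(0,1,1) retry=(0,0,1)
8. T1 CAS -> counter=7 r=(5,6,5) succ=(0,1,1) retry=(1,0,1)
9. T3 LOAD -> counter=7 r=(5,6,7) succ=(0,1,1) retry=(1,0,1)
10. T3 CAS -> counter=8 r=(5,6,7) succ=(0,1,2) retry=(1,0,1)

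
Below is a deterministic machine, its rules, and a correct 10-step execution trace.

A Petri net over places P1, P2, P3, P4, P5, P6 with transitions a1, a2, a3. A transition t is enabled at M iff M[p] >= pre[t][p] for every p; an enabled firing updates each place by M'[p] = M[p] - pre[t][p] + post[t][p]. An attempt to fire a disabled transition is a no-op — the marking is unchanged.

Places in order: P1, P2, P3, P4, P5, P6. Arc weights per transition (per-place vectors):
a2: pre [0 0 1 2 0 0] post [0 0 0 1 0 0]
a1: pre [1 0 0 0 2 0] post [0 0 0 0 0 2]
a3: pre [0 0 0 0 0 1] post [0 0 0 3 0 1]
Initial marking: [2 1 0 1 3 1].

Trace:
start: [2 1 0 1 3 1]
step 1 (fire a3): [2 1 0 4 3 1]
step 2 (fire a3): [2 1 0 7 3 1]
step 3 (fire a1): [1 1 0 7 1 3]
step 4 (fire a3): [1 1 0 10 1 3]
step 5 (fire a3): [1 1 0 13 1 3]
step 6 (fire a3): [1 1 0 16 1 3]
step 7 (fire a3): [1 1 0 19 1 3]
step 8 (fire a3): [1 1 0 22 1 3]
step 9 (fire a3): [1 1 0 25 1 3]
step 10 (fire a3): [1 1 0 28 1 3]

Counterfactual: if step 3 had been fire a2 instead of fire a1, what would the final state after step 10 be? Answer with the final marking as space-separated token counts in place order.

2 1 0 28 3 1

(re-executing from step 3 with the substitution; state before step 3: [2 1 0 7 3 1])
step 3 (fire a2): [2 1 0 7 3 1]
step 4 (fire a3): [2 1 0 10 3 1]
step 5 (fire a3): [2 1 0 13 3 1]
step 6 (fire a3): [2 1 0 16 3 1]
step 7 (fire a3): [2 1 0 19 3 1]
step 8 (fire a3): [2 1 0 22 3 1]
step 9 (fire a3): [2 1 0 25 3 1]
step 10 (fire a3): [2 1 0 28 3 1]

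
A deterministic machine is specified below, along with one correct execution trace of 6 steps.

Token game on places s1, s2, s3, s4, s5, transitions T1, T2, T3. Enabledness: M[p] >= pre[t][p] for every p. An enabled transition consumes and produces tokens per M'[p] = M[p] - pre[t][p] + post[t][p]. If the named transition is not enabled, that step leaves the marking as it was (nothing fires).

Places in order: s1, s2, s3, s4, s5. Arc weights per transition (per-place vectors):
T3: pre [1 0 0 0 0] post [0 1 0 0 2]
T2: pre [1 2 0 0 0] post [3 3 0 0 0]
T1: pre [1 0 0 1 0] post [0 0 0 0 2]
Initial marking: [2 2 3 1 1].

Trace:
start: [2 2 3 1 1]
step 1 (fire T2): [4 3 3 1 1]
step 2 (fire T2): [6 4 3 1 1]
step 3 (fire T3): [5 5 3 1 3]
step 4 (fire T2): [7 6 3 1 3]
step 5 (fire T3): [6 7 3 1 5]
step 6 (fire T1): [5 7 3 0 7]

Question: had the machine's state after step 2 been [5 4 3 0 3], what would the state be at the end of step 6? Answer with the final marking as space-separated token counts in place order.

state after step 2 := [5 4 3 0 3]
step 3 (fire T3): [4 5 3 0 5]
step 4 (fire T2): [6 6 3 0 5]
step 5 (fire T3): [5 7 3 0 7]
step 6 (fire T1): [5 7 3 0 7]

5 7 3 0 7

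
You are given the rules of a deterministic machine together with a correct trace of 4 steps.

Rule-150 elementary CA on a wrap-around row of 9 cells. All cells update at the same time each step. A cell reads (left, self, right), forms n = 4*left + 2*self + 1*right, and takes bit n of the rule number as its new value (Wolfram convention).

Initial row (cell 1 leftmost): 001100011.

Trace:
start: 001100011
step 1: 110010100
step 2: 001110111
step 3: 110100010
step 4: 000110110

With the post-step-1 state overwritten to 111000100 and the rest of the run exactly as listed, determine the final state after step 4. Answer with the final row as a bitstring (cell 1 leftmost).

110111001

state after step 1 := 111000100
step 2: 010101111
step 3: 010100110
step 4: 110111001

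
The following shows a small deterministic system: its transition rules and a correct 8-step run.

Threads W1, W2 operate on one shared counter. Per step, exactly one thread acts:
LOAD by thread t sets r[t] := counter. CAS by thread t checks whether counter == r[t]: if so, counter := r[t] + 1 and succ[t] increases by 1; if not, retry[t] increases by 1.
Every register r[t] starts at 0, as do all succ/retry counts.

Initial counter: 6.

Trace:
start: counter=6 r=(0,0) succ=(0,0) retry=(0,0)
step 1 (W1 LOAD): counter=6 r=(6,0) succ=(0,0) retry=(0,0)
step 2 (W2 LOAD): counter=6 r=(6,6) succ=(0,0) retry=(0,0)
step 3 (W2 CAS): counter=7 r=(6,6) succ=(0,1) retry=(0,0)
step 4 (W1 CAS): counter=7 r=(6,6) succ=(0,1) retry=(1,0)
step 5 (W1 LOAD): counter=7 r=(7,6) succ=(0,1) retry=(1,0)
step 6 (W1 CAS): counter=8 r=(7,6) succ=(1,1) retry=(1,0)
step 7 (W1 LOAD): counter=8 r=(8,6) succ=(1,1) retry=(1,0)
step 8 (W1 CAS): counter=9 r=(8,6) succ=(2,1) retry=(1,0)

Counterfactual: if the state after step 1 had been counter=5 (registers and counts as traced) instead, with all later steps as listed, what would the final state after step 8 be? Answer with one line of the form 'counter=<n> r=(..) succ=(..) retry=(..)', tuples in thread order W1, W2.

counter=9 r=(8,5) succ=(3,1) retry=(0,0)

state after step 1 := counter=5 r=(6,0) succ=(0,0) retry=(0,0)
step 2 (W2 LOAD): counter=5 r=(6,5) succ=(0,0) retry=(0,0)
step 3 (W2 CAS): counter=6 r=(6,5) succ=(0,1) retry=(0,0)
step 4 (W1 CAS): counter=7 r=(6,5) succ=(1,1) retry=(0,0)
step 5 (W1 LOAD): counter=7 r=(7,5) succ=(1,1) retry=(0,0)
step 6 (W1 CAS): counter=8 r=(7,5) succ=(2,1) retry=(0,0)
step 7 (W1 LOAD): counter=8 r=(8,5) succ=(2,1) retry=(0,0)
step 8 (W1 CAS): counter=9 r=(8,5) succ=(3,1) retry=(0,0)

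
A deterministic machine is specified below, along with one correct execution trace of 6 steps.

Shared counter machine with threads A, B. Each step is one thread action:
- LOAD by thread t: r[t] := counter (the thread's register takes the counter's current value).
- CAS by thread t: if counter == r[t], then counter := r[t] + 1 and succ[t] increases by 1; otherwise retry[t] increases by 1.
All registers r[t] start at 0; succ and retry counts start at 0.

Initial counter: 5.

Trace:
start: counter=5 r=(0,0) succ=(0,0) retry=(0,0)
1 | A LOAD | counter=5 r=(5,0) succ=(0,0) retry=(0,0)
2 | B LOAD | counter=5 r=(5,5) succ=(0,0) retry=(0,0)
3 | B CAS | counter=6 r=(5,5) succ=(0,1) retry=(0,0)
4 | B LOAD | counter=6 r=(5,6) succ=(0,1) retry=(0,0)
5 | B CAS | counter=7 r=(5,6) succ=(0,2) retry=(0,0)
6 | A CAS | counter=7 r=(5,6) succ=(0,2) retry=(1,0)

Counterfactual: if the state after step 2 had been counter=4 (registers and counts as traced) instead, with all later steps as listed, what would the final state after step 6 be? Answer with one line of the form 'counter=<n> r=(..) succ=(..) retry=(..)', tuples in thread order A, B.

counter=6 r=(5,4) succ=(1,1) retry=(0,1)

state after step 2 := counter=4 r=(5,5) succ=(0,0) retry=(0,0)
3 | B CAS | counter=4 r=(5,5) succ=(0,0) retry=(0,1)
4 | B LOAD | counter=4 r=(5,4) succ=(0,0) retry=(0,1)
5 | B CAS | counter=5 r=(5,4) succ=(0,1) retry=(0,1)
6 | A CAS | counter=6 r=(5,4) succ=(1,1) retry=(0,1)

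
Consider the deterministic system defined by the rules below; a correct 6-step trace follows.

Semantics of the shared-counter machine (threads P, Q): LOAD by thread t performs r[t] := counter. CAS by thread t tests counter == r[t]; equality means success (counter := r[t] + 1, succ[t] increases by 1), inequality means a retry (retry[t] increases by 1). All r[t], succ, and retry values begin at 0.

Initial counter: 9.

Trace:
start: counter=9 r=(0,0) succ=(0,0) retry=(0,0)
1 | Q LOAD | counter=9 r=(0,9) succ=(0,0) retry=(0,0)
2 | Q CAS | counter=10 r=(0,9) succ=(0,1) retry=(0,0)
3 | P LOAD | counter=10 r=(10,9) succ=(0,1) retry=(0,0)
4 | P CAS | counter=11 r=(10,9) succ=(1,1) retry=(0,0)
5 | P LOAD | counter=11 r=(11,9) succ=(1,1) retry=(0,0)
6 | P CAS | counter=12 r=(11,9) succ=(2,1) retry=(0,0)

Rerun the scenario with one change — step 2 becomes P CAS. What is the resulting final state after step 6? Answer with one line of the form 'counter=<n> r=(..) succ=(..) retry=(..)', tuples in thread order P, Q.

(re-executing from step 2 with the substitution; state before step 2: counter=9 r=(0,9) succ=(0,0) retry=(0,0))
2 | P CAS | counter=9 r=(0,9) succ=(0,0) retry=(1,0)
3 | P LOAD | counter=9 r=(9,9) succ=(0,0) retry=(1,0)
4 | P CAS | counter=10 r=(9,9) succ=(1,0) retry=(1,0)
5 | P LOAD | counter=10 r=(10,9) succ=(1,0) retry=(1,0)
6 | P CAS | counter=11 r=(10,9) succ=(2,0) retry=(1,0)

counter=11 r=(10,9) succ=(2,0) retry=(1,0)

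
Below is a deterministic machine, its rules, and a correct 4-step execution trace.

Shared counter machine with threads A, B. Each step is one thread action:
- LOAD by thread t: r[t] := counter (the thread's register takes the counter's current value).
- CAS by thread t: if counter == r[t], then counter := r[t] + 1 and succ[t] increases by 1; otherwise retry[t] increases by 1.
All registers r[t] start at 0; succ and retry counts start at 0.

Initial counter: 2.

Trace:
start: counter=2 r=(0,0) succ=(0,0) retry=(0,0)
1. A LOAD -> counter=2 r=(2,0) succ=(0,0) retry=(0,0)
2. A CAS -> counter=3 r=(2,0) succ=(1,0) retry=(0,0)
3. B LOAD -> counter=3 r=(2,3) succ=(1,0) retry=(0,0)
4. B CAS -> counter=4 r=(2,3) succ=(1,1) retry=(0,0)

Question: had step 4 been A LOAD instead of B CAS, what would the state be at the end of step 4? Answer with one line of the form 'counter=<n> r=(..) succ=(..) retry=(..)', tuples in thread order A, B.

(re-executing from step 4 with the substitution; state before step 4: counter=3 r=(2,3) succ=(1,0) retry=(0,0))
4. A LOAD -> counter=3 r=(3,3) succ=(1,0) retry=(0,0)

counter=3 r=(3,3) succ=(1,0) retry=(0,0)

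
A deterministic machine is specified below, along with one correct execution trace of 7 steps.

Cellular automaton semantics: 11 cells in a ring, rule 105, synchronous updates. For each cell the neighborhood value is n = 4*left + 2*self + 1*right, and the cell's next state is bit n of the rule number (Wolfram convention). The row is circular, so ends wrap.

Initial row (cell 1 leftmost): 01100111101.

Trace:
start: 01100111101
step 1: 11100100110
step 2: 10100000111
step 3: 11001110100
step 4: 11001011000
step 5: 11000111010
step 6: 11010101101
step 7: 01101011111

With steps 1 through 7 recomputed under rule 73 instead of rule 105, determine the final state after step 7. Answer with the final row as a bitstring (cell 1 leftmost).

(re-executing steps 1..7 under rule 73; state before step 1: 01100111101)
step 1: 01100100100
step 2: 01100000001
step 3: 01101111100
step 4: 01101000101
step 5: 01100010000
step 6: 01101000111
step 7: 01100010101

01100010101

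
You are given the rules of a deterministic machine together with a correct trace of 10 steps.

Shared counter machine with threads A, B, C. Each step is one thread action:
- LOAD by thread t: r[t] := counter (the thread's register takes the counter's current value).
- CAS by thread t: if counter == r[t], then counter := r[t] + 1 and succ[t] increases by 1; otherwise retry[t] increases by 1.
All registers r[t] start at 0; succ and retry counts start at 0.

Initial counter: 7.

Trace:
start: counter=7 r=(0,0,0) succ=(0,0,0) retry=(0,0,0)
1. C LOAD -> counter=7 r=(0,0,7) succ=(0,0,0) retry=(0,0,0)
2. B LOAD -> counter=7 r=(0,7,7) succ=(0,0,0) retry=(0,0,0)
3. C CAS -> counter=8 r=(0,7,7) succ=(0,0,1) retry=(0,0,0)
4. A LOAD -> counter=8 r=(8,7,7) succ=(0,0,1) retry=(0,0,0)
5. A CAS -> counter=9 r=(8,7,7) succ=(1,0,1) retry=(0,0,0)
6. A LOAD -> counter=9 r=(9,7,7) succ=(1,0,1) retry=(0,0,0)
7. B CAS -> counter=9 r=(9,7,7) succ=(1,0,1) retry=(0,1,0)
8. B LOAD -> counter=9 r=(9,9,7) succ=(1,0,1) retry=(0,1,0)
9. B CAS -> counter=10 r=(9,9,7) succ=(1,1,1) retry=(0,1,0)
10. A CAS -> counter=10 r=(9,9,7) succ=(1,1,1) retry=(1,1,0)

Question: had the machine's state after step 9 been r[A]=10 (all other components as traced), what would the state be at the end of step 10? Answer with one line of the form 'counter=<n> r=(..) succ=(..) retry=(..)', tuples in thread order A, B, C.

state after step 9 := counter=10 r=(10,9,7) succ=(1,1,1) retry=(0,1,0)
10. A CAS -> counter=11 r=(10,9,7) succ=(2,1,1) retry=(0,1,0)

counter=11 r=(10,9,7) succ=(2,1,1) retry=(0,1,0)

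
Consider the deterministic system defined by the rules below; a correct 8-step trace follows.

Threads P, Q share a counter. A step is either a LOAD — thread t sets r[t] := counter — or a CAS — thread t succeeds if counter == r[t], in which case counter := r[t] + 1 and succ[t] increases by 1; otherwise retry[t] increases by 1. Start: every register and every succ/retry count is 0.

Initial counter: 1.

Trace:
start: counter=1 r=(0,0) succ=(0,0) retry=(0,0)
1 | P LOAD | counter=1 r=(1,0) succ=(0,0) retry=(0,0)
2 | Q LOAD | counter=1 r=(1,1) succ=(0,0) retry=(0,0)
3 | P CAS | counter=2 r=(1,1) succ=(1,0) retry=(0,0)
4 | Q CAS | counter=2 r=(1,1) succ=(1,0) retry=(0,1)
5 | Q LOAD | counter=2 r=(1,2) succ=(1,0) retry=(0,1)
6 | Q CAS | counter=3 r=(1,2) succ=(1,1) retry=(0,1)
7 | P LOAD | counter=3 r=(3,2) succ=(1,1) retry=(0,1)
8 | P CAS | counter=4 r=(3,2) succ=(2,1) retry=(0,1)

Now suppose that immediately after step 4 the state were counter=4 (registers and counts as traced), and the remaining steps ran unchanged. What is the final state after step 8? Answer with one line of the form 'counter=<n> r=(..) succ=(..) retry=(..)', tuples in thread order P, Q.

counter=6 r=(5,4) succ=(2,1) retry=(0,1)

state after step 4 := counter=4 r=(1,1) succ=(1,0) retry=(0,1)
5 | Q LOAD | counter=4 r=(1,4) succ=(1,0) retry=(0,1)
6 | Q CAS | counter=5 r=(1,4) succ=(1,1) retry=(0,1)
7 | P LOAD | counter=5 r=(5,4) succ=(1,1) retry=(0,1)
8 | P CAS | counter=6 r=(5,4) succ=(2,1) retry=(0,1)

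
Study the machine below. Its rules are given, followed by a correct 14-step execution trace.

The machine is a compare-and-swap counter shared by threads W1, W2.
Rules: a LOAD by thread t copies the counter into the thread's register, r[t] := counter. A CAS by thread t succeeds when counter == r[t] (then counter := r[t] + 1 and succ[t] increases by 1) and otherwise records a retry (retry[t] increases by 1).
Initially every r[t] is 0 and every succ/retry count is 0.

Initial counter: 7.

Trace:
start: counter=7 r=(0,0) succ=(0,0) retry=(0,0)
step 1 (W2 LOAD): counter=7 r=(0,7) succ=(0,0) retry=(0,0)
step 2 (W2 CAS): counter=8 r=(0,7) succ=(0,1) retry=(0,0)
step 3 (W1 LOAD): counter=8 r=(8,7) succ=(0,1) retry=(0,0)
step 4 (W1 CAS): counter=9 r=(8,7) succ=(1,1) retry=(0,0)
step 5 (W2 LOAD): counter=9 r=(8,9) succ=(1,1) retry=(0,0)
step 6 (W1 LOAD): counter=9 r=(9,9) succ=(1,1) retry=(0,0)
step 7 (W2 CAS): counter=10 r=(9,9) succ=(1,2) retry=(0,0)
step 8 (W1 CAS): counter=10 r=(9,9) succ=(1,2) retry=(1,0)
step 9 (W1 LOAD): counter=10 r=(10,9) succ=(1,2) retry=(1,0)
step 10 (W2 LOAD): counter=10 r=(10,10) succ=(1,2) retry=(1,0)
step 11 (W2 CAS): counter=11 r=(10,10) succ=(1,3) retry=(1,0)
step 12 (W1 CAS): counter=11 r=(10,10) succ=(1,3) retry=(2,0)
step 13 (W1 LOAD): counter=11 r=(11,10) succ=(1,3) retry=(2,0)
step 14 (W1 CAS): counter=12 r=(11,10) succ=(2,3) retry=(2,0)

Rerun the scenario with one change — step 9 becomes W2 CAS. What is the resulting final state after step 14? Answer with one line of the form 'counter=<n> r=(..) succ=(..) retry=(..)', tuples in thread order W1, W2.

(re-executing from step 9 with the substitution; state before step 9: counter=10 r=(9,9) succ=(1,2) retry=(1,0))
step 9 (W2 CAS): counter=10 r=(9,9) succ=(1,2) retry=(1,1)
step 10 (W2 LOAD): counter=10 r=(9,10) succ=(1,2) retry=(1,1)
step 11 (W2 CAS): counter=11 r=(9,10) succ=(1,3) retry=(1,1)
step 12 (W1 CAS): counter=11 r=(9,10) succ=(1,3) retry=(2,1)
step 13 (W1 LOAD): counter=11 r=(11,10) succ=(1,3) retry=(2,1)
step 14 (W1 CAS): counter=12 r=(11,10) succ=(2,3) retry=(2,1)

counter=12 r=(11,10) succ=(2,3) retry=(2,1)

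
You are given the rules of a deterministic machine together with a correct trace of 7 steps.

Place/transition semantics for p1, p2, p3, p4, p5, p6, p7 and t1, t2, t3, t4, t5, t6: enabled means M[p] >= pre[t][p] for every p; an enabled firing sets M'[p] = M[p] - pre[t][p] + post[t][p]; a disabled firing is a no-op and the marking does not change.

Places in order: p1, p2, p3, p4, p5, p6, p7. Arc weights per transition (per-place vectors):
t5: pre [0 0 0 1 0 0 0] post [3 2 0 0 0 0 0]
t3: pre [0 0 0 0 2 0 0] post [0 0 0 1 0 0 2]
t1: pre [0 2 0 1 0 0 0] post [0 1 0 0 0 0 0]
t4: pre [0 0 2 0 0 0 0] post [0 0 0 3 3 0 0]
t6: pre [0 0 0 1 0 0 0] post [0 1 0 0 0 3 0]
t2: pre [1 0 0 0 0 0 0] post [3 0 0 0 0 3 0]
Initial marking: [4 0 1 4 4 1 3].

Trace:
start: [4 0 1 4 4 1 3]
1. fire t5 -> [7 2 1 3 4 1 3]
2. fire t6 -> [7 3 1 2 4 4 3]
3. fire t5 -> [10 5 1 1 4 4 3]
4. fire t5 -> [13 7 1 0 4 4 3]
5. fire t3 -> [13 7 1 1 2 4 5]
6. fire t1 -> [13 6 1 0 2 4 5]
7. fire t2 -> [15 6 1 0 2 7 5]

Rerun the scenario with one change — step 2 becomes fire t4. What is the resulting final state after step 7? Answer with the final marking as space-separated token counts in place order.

(re-executing from step 2 with the substitution; state before step 2: [7 2 1 3 4 1 3])
2. fire t4 -> [7 2 1 3 4 1 3]
3. fire t5 -> [10 4 1 2 4 1 3]
4. fire t5 -> [13 6 1 1 4 1 3]
5. fire t3 -> [13 6 1 2 2 1 5]
6. fire t1 -> [13 5 1 1 2 1 5]
7. fire t2 -> [15 5 1 1 2 4 5]

15 5 1 1 2 4 5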